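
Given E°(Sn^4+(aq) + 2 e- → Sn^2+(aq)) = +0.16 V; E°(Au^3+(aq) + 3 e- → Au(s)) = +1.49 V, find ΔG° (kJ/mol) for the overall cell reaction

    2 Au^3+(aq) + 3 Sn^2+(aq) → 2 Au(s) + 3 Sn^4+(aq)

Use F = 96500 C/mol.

In the reaction as written Au^3+(aq) is reduced, so the Au³⁺/Au couple is the cathode and Sn⁴⁺/Sn²⁺ is the anode.
E°cell = +1.49 − (+0.16) = +1.33 V; balancing electrons gives n = 6.
ΔG° = −nFE°cell = −(6)(96500)(+1.33) J/mol = −770 kJ/mol.

−770 kJ/mol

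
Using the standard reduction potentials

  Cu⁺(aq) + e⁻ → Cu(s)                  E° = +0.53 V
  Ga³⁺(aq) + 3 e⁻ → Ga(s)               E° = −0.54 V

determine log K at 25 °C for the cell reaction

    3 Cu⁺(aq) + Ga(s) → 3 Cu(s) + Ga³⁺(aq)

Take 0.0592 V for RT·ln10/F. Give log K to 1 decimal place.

The Cu⁺/Cu couple is reduced (cathode); E°cell = +0.53 − (−0.54) = +1.07 V with n = 3.
At equilibrium E = 0, so log K = nE°cell / 0.0592 = (3)(+1.07) / 0.0592 = 54.2.

log K = 54.2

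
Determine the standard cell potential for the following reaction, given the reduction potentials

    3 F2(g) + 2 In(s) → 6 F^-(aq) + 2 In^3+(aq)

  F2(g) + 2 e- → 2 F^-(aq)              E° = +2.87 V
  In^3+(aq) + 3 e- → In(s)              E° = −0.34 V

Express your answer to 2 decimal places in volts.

+3.21 V

In the reaction as written, F2(g) is reduced (cathode) and In^3+(aq) is produced by oxidation at the anode.
E°cell = E°(cathode) − E°(anode) = +2.87 − (−0.34) = +3.21 V.
The positive value indicates the reaction is spontaneous as written.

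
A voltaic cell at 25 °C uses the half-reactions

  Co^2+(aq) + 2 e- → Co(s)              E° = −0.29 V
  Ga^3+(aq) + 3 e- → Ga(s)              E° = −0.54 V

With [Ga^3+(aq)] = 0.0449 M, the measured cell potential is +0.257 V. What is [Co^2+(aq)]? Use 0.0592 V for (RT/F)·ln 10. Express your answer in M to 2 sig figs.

Co²⁺/Co is the cathode (higher E°); E°cell = −0.29 − (−0.54) = +0.25 V with n = 6.
Since E = E° − (0.0592/n)·log Q, log Q = n(E° − E)/0.0592 = −0.709.
For 3 Co^2+(aq) + 2 Ga(s) → 3 Co(s) + 2 Ga^3+(aq), the reaction quotient is Q = [Ga^3+(aq)]^2 / [Co^2+(aq)]^3.
Substituting the known concentrations and solving, log [Co^2+(aq)] = −0.662 and [Co^2+(aq)] = 0.22 M.

0.22 M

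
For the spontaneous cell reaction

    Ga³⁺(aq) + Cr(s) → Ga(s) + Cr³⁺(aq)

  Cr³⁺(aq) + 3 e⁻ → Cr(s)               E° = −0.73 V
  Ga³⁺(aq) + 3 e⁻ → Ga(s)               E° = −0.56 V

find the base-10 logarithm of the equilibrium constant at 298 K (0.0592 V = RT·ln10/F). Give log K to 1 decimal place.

log K = 8.6

The Ga³⁺/Ga couple is reduced (cathode); E°cell = −0.56 − (−0.73) = +0.17 V with n = 3.
At equilibrium E = 0, so log K = nE°cell / 0.0592 = (3)(+0.17) / 0.0592 = 8.6.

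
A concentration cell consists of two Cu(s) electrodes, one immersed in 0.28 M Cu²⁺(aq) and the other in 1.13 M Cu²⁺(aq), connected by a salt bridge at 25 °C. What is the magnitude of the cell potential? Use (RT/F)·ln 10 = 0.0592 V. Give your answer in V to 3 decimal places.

For a concentration cell E°cell = 0, since both electrodes use the same couple.
The compartment with the higher Cu²⁺(aq) concentration (1.13 M) acts as the cathode; ions are reduced there and produced at the dilute (0.28 M) anode.
With n = 2, Ecell = −(0.0592/2)·log([dilute]/[conc]) = −(0.0592/2)·log(0.28/1.13) = +0.018 V.

0.018 V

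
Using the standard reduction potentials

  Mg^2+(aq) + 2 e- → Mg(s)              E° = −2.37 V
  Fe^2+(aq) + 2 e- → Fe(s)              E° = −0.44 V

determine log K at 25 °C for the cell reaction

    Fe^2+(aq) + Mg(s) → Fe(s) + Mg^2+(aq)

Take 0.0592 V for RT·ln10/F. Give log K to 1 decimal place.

log K = 65.2

The Fe²⁺/Fe couple is reduced (cathode); E°cell = −0.44 − (−2.37) = +1.93 V with n = 2.
At equilibrium E = 0, so log K = nE°cell / 0.0592 = (2)(+1.93) / 0.0592 = 65.2.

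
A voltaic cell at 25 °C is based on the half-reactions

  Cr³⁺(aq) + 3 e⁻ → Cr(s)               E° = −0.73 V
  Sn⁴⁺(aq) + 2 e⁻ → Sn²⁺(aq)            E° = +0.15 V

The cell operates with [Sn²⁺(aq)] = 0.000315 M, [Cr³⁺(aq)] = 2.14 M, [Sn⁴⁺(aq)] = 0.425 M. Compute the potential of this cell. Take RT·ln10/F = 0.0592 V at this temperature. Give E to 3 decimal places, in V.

Since E°(Sn⁴⁺/Sn²⁺) > E°(Cr³⁺/Cr), Sn⁴⁺/Sn²⁺ serves as the cathode.
The standard potential is +0.15 − (−0.73) = +0.88 V and the balanced reaction transfers n = 6 electrons.
Balancing gives 3 Sn⁴⁺(aq) + 2 Cr(s) → 3 Sn²⁺(aq) + 2 Cr³⁺(aq); hence Q = ([Sn²⁺(aq)]^3·[Cr³⁺(aq)]^2) / [Sn⁴⁺(aq)]^3 = 1.86×10^−9 (log Q = −8.729).
Applying E = E° − (RT ln10/nF)·log Q gives +0.88 − (0.0592/6)(−8.729) = +0.966 V.

+0.966 V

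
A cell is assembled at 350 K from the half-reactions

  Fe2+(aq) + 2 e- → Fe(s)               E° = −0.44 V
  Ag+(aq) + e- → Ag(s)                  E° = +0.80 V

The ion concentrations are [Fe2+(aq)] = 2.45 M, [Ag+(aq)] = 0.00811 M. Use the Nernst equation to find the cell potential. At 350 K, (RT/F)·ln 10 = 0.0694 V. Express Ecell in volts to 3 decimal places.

Since E°(Ag⁺/Ag) > E°(Fe²⁺/Fe), Ag⁺/Ag serves as the cathode.
E°cell = +0.80 − (−0.44) = +1.24 V, with n = 2 electrons transferred.
Balancing gives 2 Ag+(aq) + Fe(s) → 2 Ag(s) + Fe2+(aq); hence Q = [Fe2+(aq)] / [Ag+(aq)]^2 = 3.72×10^4 (log Q = 4.571).
Applying E = E° − (RT ln10/nF)·log Q gives +1.24 − (0.0694/2)(4.571) = +1.081 V.

+1.081 V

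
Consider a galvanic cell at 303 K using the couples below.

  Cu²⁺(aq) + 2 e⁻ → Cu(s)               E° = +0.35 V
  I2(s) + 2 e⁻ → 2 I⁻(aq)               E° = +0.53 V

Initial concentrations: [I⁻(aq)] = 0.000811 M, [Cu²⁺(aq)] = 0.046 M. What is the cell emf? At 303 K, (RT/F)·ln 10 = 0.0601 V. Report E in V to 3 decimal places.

+0.406 V

The I₂/I⁻ couple has the more positive E°, so it is the cathode; Cu²⁺/Cu is the anode.
E°cell = E°cat − E°an = +0.53 − (+0.35) = +0.18 V; n = 2.
For the overall reaction I2(s) + Cu(s) → 2 I⁻(aq) + Cu²⁺(aq), Q = [I⁻(aq)]^2·[Cu²⁺(aq)] = 3.03×10^−8, giving log Q = −7.519.
By the Nernst equation, E = +0.18 − (0.0601/2)·(−7.519) = +0.406 V.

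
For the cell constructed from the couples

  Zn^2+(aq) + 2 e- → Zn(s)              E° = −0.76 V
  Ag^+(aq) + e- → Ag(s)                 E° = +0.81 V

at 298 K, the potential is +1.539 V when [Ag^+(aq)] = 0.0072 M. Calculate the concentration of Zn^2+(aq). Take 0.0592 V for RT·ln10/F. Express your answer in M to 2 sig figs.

With Ag⁺/Ag at the cathode and Zn²⁺/Zn at the anode, E°cell = +0.81 − (−0.76) = +1.57 V (n = 2).
Rearranging E = E° − (0.0592/n)·log Q gives log Q = 2(+1.57 − (+1.539))/0.0592 = 1.047.
Balancing electrons gives 2 Ag^+(aq) + Zn(s) → 2 Ag(s) + Zn^2+(aq); thus Q = [Zn^2+(aq)] / [Ag^+(aq)]^2.
Substituting the known concentrations and solving, log [Zn^2+(aq)] = −3.238 and [Zn^2+(aq)] = 0.00058 M.

0.00058 M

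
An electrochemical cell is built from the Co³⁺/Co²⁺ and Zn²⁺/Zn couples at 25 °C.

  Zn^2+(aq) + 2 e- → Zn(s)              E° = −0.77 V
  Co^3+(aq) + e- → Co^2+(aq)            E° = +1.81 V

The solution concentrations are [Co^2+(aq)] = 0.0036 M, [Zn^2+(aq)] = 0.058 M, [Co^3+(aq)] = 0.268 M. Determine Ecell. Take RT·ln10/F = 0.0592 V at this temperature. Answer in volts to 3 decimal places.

+2.727 V

Co³⁺/Co²⁺ is reduced (cathode, E° = +1.81 V) and Zn²⁺/Zn is oxidized (anode).
E°cell = E°cat − E°an = +1.81 − (−0.77) = +2.58 V; n = 2.
Balancing gives 2 Co^3+(aq) + Zn(s) → 2 Co^2+(aq) + Zn^2+(aq); hence Q = ([Co^2+(aq)]^2·[Zn^2+(aq)]) / [Co^3+(aq)]^2 = 1.05×10^−5 (log Q = −4.980).
E = E° − (0.0592/n)·log Q = +2.58 − (0.0592/2)(−4.980) = +2.727 V.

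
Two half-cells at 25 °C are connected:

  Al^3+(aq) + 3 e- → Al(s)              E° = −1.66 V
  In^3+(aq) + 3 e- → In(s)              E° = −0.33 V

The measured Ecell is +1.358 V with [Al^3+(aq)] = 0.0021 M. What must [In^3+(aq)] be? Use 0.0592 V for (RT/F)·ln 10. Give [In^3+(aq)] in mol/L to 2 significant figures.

0.055 M

With In³⁺/In at the cathode and Al³⁺/Al at the anode, E°cell = −0.33 − (−1.66) = +1.33 V (n = 3).
From the Nernst equation, log Q = n(E° − E)/0.0592 = 3·(+1.33 − (+1.358))/0.0592 = −1.419.
For In^3+(aq) + Al(s) → In(s) + Al^3+(aq), the reaction quotient is Q = [Al^3+(aq)] / [In^3+(aq)].
Solving for the unknown gives log [In^3+(aq)] = −1.259, so [In^3+(aq)] ≈ 0.055 M.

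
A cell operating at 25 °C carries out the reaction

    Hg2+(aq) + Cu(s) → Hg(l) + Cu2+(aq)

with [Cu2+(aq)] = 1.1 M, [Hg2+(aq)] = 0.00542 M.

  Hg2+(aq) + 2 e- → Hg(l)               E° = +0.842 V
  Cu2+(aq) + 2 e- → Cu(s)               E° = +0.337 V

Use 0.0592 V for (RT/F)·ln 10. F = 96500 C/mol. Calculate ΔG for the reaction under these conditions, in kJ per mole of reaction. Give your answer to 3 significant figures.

−84.3 kJ/mol

With Hg²⁺/Hg reduced at the cathode, E°cell = +0.842 − (+0.337) = +0.505 V and n = 2.
Q = [Cu2+(aq)] / [Hg2+(aq)] = 203, so log Q = 2.307 and E = +0.505 − (0.0592/2)(2.307) = +0.4367 V.
Finally ΔG = −nFE = −(2)(96500 C/mol)(+0.4367 V) = −84.3 kJ/mol.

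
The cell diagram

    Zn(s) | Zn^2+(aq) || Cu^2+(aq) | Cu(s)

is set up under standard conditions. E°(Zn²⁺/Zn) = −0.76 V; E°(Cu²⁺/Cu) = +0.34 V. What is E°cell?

+1.10 V

By convention the left-hand electrode in cell notation is the anode (oxidation) and the right-hand electrode is the cathode (reduction).
E°cell = E°(right) − E°(left) = +0.34 − (−0.76) = +1.10 V.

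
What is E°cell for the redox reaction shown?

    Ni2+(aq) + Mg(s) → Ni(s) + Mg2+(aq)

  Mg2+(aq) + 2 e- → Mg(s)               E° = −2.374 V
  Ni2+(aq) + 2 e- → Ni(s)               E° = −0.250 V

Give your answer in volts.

Ni2+(aq) gains electrons, so the Ni²⁺/Ni couple is the cathode; the Mg²⁺/Mg couple is the anode.
E°cell = E°(cathode) − E°(anode) = −0.250 − (−2.374) = +2.124 V.

+2.124 V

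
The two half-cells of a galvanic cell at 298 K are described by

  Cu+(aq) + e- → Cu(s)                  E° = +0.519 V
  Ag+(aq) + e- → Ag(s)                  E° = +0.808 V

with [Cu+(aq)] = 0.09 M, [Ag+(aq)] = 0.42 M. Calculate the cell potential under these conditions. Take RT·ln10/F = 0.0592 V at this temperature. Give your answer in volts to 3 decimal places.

The Ag⁺/Ag couple has the more positive E°, so it is the cathode; Cu⁺/Cu is the anode.
E°cell = E°cat − E°an = +0.808 − (+0.519) = +0.289 V; n = 1.
For the overall reaction Ag+(aq) + Cu(s) → Ag(s) + Cu+(aq), Q = [Cu+(aq)] / [Ag+(aq)] = 0.214, giving log Q = −0.669.
Applying E = E° − (RT ln10/nF)·log Q gives +0.289 − (0.0592/1)(−0.669) = +0.329 V.

+0.329 V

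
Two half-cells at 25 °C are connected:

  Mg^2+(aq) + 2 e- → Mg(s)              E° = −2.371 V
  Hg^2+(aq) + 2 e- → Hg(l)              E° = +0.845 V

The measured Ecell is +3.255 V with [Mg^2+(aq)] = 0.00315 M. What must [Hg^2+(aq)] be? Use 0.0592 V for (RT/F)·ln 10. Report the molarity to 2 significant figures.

0.065 M

The Hg²⁺/Hg couple has the larger reduction potential, so it is the cathode: E°cell = +0.845 − (−2.371) = +3.216 V and n = 2.
From the Nernst equation, log Q = n(E° − E)/0.0592 = 2·(+3.216 − (+3.255))/0.0592 = −1.318.
For Hg^2+(aq) + Mg(s) → Hg(l) + Mg^2+(aq), the reaction quotient is Q = [Mg^2+(aq)] / [Hg^2+(aq)].
Isolating [Hg^2+(aq)] in Q = 10^{−1.318} yields log [Hg^2+(aq)] = −1.184, i.e. 0.065 M.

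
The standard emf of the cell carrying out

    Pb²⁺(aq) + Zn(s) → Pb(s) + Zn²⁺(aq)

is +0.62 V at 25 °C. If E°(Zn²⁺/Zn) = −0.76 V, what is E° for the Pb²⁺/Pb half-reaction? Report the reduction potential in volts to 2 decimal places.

−0.14 V

In the reaction as written the Pb²⁺/Pb couple is reduced (cathode) and Zn²⁺/Zn is oxidized (anode), so E°cell = E°(Pb²⁺/Pb) − E°(Zn²⁺/Zn).
E°(Pb²⁺/Pb) = E°cell + E°(anode) = +0.62 + (−0.76) = −0.14 V.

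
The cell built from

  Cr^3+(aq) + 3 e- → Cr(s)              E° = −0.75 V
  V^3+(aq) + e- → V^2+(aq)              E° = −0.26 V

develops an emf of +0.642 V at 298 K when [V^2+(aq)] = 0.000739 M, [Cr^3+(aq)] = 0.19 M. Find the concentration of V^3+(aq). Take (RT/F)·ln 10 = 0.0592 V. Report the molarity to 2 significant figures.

The V³⁺/V²⁺ couple has the larger reduction potential, so it is the cathode: E°cell = −0.26 − (−0.75) = +0.49 V and n = 3.
Rearranging E = E° − (0.0592/n)·log Q gives log Q = 3(+0.49 − (+0.642))/0.0592 = −7.703.
The balanced reaction is 3 V^3+(aq) + Cr(s) → 3 V^2+(aq) + Cr^3+(aq), so Q = ([V^2+(aq)]^3·[Cr^3+(aq)]) / [V^3+(aq)]^3.
Solving for the unknown gives log [V^3+(aq)] = −0.804, so [V^3+(aq)] ≈ 0.16 M.

0.16 M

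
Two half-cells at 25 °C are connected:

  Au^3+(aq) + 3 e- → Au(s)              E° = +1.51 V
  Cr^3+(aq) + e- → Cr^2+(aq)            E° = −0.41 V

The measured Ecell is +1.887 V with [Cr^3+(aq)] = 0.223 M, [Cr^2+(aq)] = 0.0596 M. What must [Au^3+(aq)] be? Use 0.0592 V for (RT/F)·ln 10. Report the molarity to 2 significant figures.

1.1 M

Au³⁺/Au is the cathode (higher E°); E°cell = +1.51 − (−0.41) = +1.92 V with n = 3.
Since E = E° − (0.0592/n)·log Q, log Q = n(E° − E)/0.0592 = 1.672.
Balancing electrons gives Au^3+(aq) + 3 Cr^2+(aq) → Au(s) + 3 Cr^3+(aq); thus Q = [Cr^3+(aq)]^3 / ([Au^3+(aq)]·[Cr^2+(aq)]^3).
Isolating [Au^3+(aq)] in Q = 10^{1.672} yields log [Au^3+(aq)] = 0.047, i.e. 1.1 M.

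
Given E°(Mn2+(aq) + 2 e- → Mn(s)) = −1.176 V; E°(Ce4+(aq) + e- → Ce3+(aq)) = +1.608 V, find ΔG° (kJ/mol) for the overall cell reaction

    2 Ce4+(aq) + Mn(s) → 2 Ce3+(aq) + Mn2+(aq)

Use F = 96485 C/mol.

In the reaction as written Ce4+(aq) is reduced, so the Ce⁴⁺/Ce³⁺ couple is the cathode and Mn²⁺/Mn is the anode.
E°cell = +1.608 − (−1.176) = +2.784 V; balancing electrons gives n = 2.
ΔG° = −nFE°cell = −(2)(96485)(+2.784) J/mol = −537 kJ/mol.

−537 kJ/mol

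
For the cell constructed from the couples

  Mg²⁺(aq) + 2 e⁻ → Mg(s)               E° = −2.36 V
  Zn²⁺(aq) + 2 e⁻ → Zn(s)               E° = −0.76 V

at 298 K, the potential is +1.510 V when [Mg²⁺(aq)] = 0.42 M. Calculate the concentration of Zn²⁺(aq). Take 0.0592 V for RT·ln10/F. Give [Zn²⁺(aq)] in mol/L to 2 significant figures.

With Zn²⁺/Zn at the cathode and Mg²⁺/Mg at the anode, E°cell = −0.76 − (−2.36) = +1.60 V (n = 2).
Since E = E° − (0.0592/n)·log Q, log Q = n(E° − E)/0.0592 = 3.041.
For Zn²⁺(aq) + Mg(s) → Zn(s) + Mg²⁺(aq), the reaction quotient is Q = [Mg²⁺(aq)] / [Zn²⁺(aq)].
Solving for the unknown gives log [Zn²⁺(aq)] = −3.418, so [Zn²⁺(aq)] ≈ 0.00038 M.

0.00038 M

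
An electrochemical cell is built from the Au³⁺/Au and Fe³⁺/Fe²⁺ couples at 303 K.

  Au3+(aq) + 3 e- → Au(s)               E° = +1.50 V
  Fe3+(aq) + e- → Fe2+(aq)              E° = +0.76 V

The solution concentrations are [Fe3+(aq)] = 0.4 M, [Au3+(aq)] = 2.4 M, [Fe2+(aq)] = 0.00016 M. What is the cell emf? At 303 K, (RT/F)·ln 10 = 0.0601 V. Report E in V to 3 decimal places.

+0.543 V

Au³⁺/Au is reduced (cathode, E° = +1.50 V) and Fe³⁺/Fe²⁺ is oxidized (anode).
E°cell = E°cat − E°an = +1.50 − (+0.76) = +0.74 V; n = 3.
Balancing gives Au3+(aq) + 3 Fe2+(aq) → Au(s) + 3 Fe3+(aq); hence Q = [Fe3+(aq)]^3 / ([Au3+(aq)]·[Fe2+(aq)]^3) = 6.51×10^9 (log Q = 9.814).
By the Nernst equation, E = +0.74 − (0.0601/3)·(9.814) = +0.543 V.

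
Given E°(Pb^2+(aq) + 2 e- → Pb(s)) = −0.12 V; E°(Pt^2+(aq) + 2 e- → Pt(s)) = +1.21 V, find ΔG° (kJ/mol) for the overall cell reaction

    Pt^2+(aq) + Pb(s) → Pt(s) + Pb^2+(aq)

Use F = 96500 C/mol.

In the reaction as written Pt^2+(aq) is reduced, so the Pt²⁺/Pt couple is the cathode and Pb²⁺/Pb is the anode.
E°cell = +1.21 − (−0.12) = +1.33 V; balancing electrons gives n = 2.
ΔG° = −nFE°cell = −(2)(96500)(+1.33) J/mol = −257 kJ/mol.

−257 kJ/mol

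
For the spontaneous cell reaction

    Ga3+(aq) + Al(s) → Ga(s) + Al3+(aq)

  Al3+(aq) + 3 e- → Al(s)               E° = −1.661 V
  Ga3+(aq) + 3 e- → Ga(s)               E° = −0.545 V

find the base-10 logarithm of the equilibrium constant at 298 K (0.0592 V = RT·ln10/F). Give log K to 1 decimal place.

The Ga³⁺/Ga couple is reduced (cathode); E°cell = −0.545 − (−1.661) = +1.116 V with n = 3.
At equilibrium E = 0, so log K = nE°cell / 0.0592 = (3)(+1.116) / 0.0592 = 56.6.

log K = 56.6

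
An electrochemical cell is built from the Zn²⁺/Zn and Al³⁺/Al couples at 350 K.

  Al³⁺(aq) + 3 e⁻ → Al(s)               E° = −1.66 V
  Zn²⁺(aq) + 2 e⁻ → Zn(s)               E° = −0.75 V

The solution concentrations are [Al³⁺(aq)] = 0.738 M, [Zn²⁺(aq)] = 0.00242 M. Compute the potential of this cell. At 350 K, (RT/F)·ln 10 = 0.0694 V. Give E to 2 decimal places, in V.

+0.82 V

Since E°(Zn²⁺/Zn) > E°(Al³⁺/Al), Zn²⁺/Zn serves as the cathode.
The standard potential is −0.75 − (−1.66) = +0.91 V and the balanced reaction transfers n = 6 electrons.
For the overall reaction 3 Zn²⁺(aq) + 2 Al(s) → 3 Zn(s) + 2 Al³⁺(aq), Q = [Al³⁺(aq)]^2 / [Zn²⁺(aq)]^3 = 3.84×10^7, giving log Q = 7.585.
By the Nernst equation, E = +0.91 − (0.0694/6)·(7.585) = +0.82 V.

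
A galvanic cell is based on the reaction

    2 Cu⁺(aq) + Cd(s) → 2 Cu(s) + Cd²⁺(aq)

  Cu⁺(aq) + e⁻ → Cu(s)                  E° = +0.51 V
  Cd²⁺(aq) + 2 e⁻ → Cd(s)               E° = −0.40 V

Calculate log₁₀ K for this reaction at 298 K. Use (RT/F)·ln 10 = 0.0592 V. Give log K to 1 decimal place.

log K = 30.7

The Cu⁺/Cu couple is reduced (cathode); E°cell = +0.51 − (−0.40) = +0.91 V with n = 2.
At equilibrium E = 0, so log K = nE°cell / 0.0592 = (2)(+0.91) / 0.0592 = 30.7.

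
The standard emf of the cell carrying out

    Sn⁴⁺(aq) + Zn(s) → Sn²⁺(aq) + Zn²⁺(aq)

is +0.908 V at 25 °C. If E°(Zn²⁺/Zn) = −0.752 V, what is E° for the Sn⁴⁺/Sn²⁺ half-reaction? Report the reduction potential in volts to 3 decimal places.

+0.156 V

In the reaction as written the Sn⁴⁺/Sn²⁺ couple is reduced (cathode) and Zn²⁺/Zn is oxidized (anode), so E°cell = E°(Sn⁴⁺/Sn²⁺) − E°(Zn²⁺/Zn).
E°(Sn⁴⁺/Sn²⁺) = E°cell + E°(anode) = +0.908 + (−0.752) = +0.156 V.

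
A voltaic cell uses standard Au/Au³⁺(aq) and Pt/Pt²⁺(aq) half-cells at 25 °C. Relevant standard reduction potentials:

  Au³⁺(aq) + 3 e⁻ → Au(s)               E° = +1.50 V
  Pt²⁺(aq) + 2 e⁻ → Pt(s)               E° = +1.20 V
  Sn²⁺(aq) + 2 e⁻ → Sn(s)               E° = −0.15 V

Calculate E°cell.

+0.30 V

The Au³⁺/Au couple has the higher E°, so Au ion is reduced (cathode) and Pt is oxidized (anode).
E°cell = E°(cathode) − E°(anode) = +1.50 − (+1.20) = +0.30 V.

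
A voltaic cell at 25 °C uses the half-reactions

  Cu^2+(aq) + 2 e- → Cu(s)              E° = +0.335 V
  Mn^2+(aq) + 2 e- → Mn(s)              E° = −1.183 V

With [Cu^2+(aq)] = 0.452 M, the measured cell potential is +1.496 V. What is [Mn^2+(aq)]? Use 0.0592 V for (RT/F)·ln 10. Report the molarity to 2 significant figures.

With Cu²⁺/Cu at the cathode and Mn²⁺/Mn at the anode, E°cell = +0.335 − (−1.183) = +1.518 V (n = 2).
Rearranging E = E° − (0.0592/n)·log Q gives log Q = 2(+1.518 − (+1.496))/0.0592 = 0.743.
Balancing electrons gives Cu^2+(aq) + Mn(s) → Cu(s) + Mn^2+(aq); thus Q = [Mn^2+(aq)] / [Cu^2+(aq)].
Substituting the known concentrations and solving, log [Mn^2+(aq)] = 0.398 and [Mn^2+(aq)] = 2.5 M.

2.5 M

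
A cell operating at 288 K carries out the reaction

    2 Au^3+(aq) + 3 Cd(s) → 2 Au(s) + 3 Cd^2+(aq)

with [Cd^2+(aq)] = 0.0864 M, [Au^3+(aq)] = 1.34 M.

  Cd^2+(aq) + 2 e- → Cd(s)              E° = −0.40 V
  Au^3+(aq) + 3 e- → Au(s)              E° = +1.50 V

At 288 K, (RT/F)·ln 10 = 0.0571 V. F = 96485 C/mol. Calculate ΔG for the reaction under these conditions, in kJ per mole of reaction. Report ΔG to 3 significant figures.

−1120 kJ/mol

E°cell = +1.50 − (−0.40) = +1.90 V; the balanced reaction transfers n = 6 electrons.
Here Q = [Cd^2+(aq)]^3 / [Au^3+(aq)]^2 = 0.000359 (log Q = −3.445), giving E = +1.90 − (0.0571/6)·(−3.445) = +1.9328 V.
Finally ΔG = −nFE = −(6)(96485 C/mol)(+1.9328 V) = −1120 kJ/mol.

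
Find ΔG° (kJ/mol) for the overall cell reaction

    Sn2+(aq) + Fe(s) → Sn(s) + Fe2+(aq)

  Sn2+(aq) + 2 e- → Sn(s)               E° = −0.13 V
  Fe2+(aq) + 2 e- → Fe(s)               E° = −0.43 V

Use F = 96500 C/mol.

In the reaction as written Sn2+(aq) is reduced, so the Sn²⁺/Sn couple is the cathode and Fe²⁺/Fe is the anode.
E°cell = −0.13 − (−0.43) = +0.30 V; balancing electrons gives n = 2.
ΔG° = −nFE°cell = −(2)(96500)(+0.30) J/mol = −57.9 kJ/mol.

−57.9 kJ/mol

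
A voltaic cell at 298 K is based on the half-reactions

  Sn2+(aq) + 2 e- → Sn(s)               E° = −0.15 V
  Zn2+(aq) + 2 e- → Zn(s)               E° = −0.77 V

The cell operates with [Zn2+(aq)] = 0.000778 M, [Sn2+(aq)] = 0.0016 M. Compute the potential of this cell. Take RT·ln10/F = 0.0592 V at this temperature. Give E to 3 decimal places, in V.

The Sn²⁺/Sn couple has the more positive E°, so it is the cathode; Zn²⁺/Zn is the anode.
The standard potential is −0.15 − (−0.77) = +0.62 V and the balanced reaction transfers n = 2 electrons.
The balanced reaction is Sn2+(aq) + Zn(s) → Sn(s) + Zn2+(aq), so Q = [Zn2+(aq)] / [Sn2+(aq)] = 0.486 and log Q = −0.313.
Applying E = E° − (RT ln10/nF)·log Q gives +0.62 − (0.0592/2)(−0.313) = +0.629 V.

+0.629 V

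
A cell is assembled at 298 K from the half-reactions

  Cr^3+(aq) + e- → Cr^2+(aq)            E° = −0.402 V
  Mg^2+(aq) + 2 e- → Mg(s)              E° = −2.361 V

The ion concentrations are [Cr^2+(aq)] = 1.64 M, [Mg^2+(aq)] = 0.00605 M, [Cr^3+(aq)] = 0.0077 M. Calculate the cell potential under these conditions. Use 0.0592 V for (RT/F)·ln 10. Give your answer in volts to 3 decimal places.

+1.887 V

Cr³⁺/Cr²⁺ is reduced (cathode, E° = −0.402 V) and Mg²⁺/Mg is oxidized (anode).
E°cell = E°cat − E°an = −0.402 − (−2.361) = +1.959 V; n = 2.
For the overall reaction 2 Cr^3+(aq) + Mg(s) → 2 Cr^2+(aq) + Mg^2+(aq), Q = ([Cr^2+(aq)]^2·[Mg^2+(aq)]) / [Cr^3+(aq)]^2 = 274, giving log Q = 2.438.
E = E° − (0.0592/n)·log Q = +1.959 − (0.0592/2)(2.438) = +1.887 V.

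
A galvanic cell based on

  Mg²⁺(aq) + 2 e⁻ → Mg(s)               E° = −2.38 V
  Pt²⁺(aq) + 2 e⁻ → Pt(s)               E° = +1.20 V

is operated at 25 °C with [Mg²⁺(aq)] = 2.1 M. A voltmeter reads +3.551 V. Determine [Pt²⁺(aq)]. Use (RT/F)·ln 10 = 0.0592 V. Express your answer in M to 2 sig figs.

Pt²⁺/Pt is the cathode (higher E°); E°cell = +1.20 − (−2.38) = +3.58 V with n = 2.
Rearranging E = E° − (0.0592/n)·log Q gives log Q = 2(+3.58 − (+3.551))/0.0592 = 0.980.
For Pt²⁺(aq) + Mg(s) → Pt(s) + Mg²⁺(aq), the reaction quotient is Q = [Mg²⁺(aq)] / [Pt²⁺(aq)].
Solving for the unknown gives log [Pt²⁺(aq)] = −0.658, so [Pt²⁺(aq)] ≈ 0.22 M.

0.22 M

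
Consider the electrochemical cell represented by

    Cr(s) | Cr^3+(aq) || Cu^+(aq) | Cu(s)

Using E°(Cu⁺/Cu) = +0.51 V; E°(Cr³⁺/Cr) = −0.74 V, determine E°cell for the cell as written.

By convention the left-hand electrode in cell notation is the anode (oxidation) and the right-hand electrode is the cathode (reduction).
E°cell = E°(right) − E°(left) = +0.51 − (−0.74) = +1.25 V.

+1.25 V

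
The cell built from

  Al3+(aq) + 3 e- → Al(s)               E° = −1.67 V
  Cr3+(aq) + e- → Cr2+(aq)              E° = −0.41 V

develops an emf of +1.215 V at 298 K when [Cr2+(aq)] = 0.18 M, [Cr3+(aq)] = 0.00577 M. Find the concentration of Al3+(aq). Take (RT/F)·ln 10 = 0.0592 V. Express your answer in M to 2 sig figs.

0.0063 M

The Cr³⁺/Cr²⁺ couple has the larger reduction potential, so it is the cathode: E°cell = −0.41 − (−1.67) = +1.26 V and n = 3.
Since E = E° − (0.0592/n)·log Q, log Q = n(E° − E)/0.0592 = 2.280.
The balanced reaction is 3 Cr3+(aq) + Al(s) → 3 Cr2+(aq) + Al3+(aq), so Q = ([Cr2+(aq)]^3·[Al3+(aq)]) / [Cr3+(aq)]^3.
Substituting the known concentrations and solving, log [Al3+(aq)] = −2.202 and [Al3+(aq)] = 0.0063 M.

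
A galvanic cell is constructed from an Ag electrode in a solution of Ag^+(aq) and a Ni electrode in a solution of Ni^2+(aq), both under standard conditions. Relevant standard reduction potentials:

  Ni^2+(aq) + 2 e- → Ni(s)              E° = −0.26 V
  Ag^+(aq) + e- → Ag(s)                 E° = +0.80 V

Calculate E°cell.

+1.06 V

The Ag⁺/Ag couple has the higher E°, so Ag ion is reduced (cathode) and Ni is oxidized (anode).
E°cell = E°(cathode) − E°(anode) = +0.80 − (−0.26) = +1.06 V.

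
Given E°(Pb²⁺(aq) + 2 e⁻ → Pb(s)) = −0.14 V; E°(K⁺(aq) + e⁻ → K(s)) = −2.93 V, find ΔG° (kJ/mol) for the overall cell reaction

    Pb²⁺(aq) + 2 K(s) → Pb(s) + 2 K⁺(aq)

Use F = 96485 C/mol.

−538 kJ/mol

In the reaction as written Pb²⁺(aq) is reduced, so the Pb²⁺/Pb couple is the cathode and K⁺/K is the anode.
E°cell = −0.14 − (−2.93) = +2.79 V; balancing electrons gives n = 2.
ΔG° = −nFE°cell = −(2)(96485)(+2.79) J/mol = −538 kJ/mol.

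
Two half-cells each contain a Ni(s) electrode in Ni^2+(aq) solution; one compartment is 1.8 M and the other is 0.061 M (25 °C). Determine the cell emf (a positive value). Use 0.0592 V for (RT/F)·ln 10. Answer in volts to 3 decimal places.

For a concentration cell E°cell = 0, since both electrodes use the same couple.
The compartment with the higher Ni^2+(aq) concentration (1.8 M) acts as the cathode; ions are reduced there and produced at the dilute (0.061 M) anode.
With n = 2, Ecell = −(0.0592/2)·log([dilute]/[conc]) = −(0.0592/2)·log(0.061/1.8) = +0.044 V.

0.044 V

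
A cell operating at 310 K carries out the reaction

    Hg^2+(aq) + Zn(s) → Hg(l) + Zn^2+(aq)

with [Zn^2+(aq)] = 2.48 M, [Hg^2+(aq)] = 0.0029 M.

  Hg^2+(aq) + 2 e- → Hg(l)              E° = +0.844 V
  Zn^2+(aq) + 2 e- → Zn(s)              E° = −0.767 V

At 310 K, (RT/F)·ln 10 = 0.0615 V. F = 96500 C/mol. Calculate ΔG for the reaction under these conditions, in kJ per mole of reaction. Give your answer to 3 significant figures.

The standard cell potential is +0.844 − (−0.767) = +1.611 V, with n = 2 electrons in the balanced equation.
Here Q = [Zn^2+(aq)] / [Hg^2+(aq)] = 855 (log Q = 2.932), giving E = +1.611 − (0.0615/2)·(2.932) = +1.5208 V.
Finally ΔG = −nFE = −(2)(96500 C/mol)(+1.5208 V) = −294 kJ/mol.

−294 kJ/mol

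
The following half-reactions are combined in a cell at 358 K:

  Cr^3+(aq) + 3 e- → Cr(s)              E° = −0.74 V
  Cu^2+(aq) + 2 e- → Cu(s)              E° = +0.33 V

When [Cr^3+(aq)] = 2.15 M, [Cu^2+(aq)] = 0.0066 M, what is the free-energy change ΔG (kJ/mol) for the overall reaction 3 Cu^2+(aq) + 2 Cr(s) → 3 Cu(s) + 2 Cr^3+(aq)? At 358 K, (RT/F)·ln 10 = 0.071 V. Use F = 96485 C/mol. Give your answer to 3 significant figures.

−570 kJ/mol

E°cell = +0.33 − (−0.74) = +1.07 V; the balanced reaction transfers n = 6 electrons.
Q = [Cr^3+(aq)]^2 / [Cu^2+(aq)]^3 = 1.61×10^7, so log Q = 7.206 and E = +1.07 − (0.071/6)(7.206) = +0.9847 V.
Finally ΔG = −nFE = −(6)(96485 C/mol)(+0.9847 V) = −570 kJ/mol.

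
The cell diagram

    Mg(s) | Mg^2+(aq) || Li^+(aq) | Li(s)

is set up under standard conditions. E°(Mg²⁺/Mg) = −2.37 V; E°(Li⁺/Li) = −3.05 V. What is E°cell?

By convention the left-hand electrode in cell notation is the anode (oxidation) and the right-hand electrode is the cathode (reduction).
E°cell = E°(right) − E°(left) = −3.05 − (−2.37) = −0.68 V.
The negative sign shows that, as written, the cell would require an external voltage to drive the reaction.

−0.68 V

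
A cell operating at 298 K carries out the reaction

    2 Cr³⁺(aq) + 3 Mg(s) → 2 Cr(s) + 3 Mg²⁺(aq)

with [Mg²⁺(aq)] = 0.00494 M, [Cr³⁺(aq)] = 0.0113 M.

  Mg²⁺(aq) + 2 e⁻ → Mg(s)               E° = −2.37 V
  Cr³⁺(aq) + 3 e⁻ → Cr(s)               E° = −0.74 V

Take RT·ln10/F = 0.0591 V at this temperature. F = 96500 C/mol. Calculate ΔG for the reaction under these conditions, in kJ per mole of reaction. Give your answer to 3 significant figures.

−961 kJ/mol

With Cr³⁺/Cr reduced at the cathode, E°cell = −0.74 − (−2.37) = +1.63 V and n = 6.
Q = [Mg²⁺(aq)]^3 / [Cr³⁺(aq)]^2 = 0.000944, so log Q = −3.025 and E = +1.63 − (0.0591/6)(−3.025) = +1.6598 V.
ΔG = −nFE = −(6)(96500)(+1.6598) J/mol = −961 kJ/mol.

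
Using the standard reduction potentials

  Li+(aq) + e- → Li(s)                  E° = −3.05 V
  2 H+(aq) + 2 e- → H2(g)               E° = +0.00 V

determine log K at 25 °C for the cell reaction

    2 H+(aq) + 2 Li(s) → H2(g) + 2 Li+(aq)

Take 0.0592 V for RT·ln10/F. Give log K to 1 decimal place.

The 2H⁺/H₂ couple is reduced (cathode); E°cell = +0.00 − (−3.05) = +3.05 V with n = 2.
At equilibrium E = 0, so log K = nE°cell / 0.0592 = (2)(+3.05) / 0.0592 = 103.0.

log K = 103.0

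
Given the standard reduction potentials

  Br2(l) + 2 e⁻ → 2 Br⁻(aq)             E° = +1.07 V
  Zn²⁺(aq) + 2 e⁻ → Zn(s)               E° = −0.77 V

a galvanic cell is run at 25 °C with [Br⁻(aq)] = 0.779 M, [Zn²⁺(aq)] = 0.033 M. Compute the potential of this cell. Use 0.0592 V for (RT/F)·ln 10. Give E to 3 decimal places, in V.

+1.890 V

Br₂/Br⁻ is reduced (cathode, E° = +1.07 V) and Zn²⁺/Zn is oxidized (anode).
E°cell = E°cat − E°an = +1.07 − (−0.77) = +1.84 V; n = 2.
For the overall reaction Br2(l) + Zn(s) → 2 Br⁻(aq) + Zn²⁺(aq), Q = [Br⁻(aq)]^2·[Zn²⁺(aq)] = 0.02, giving log Q = −1.698.
E = E° − (0.0592/n)·log Q = +1.84 − (0.0592/2)(−1.698) = +1.890 V.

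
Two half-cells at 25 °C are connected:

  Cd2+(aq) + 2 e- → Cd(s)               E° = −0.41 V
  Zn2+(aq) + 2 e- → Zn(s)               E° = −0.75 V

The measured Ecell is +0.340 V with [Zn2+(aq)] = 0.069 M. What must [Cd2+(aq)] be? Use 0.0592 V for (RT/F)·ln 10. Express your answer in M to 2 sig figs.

0.069 M

The Cd²⁺/Cd couple has the larger reduction potential, so it is the cathode: E°cell = −0.41 − (−0.75) = +0.34 V and n = 2.
From the Nernst equation, log Q = n(E° − E)/0.0592 = 2·(+0.34 − (+0.340))/0.0592 = 0.000.
For Cd2+(aq) + Zn(s) → Cd(s) + Zn2+(aq), the reaction quotient is Q = [Zn2+(aq)] / [Cd2+(aq)].
Substituting the known concentrations and solving, log [Cd2+(aq)] = −1.161 and [Cd2+(aq)] = 0.069 M.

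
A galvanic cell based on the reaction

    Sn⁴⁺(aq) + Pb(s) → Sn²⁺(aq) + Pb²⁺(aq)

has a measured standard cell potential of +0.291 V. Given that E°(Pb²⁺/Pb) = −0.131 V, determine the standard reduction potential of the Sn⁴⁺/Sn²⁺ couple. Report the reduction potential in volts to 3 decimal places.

+0.160 V

In the reaction as written the Sn⁴⁺/Sn²⁺ couple is reduced (cathode) and Pb²⁺/Pb is oxidized (anode), so E°cell = E°(Sn⁴⁺/Sn²⁺) − E°(Pb²⁺/Pb).
E°(Sn⁴⁺/Sn²⁺) = E°cell + E°(anode) = +0.291 + (−0.131) = +0.160 V.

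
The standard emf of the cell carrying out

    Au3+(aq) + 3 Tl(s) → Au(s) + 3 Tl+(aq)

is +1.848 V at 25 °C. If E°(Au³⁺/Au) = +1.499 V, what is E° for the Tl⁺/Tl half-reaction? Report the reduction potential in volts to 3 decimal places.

−0.349 V

In the reaction as written the Au³⁺/Au couple is reduced (cathode) and Tl⁺/Tl is oxidized (anode), so E°cell = E°(Au³⁺/Au) − E°(Tl⁺/Tl).
E°(Tl⁺/Tl) = E°(cathode) − E°cell = +1.499 − (+1.848) = −0.349 V.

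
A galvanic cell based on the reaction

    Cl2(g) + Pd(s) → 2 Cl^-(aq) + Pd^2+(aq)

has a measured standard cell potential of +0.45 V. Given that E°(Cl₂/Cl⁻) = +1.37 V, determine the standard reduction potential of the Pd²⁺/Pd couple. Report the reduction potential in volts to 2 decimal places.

In the reaction as written the Cl₂/Cl⁻ couple is reduced (cathode) and Pd²⁺/Pd is oxidized (anode), so E°cell = E°(Cl₂/Cl⁻) − E°(Pd²⁺/Pd).
E°(Pd²⁺/Pd) = E°(cathode) − E°cell = +1.37 − (+0.45) = +0.92 V.

+0.92 V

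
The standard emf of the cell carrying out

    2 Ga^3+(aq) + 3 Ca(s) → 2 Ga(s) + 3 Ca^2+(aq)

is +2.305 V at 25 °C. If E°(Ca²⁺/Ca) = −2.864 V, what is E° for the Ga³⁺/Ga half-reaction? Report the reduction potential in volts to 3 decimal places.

−0.559 V

In the reaction as written the Ga³⁺/Ga couple is reduced (cathode) and Ca²⁺/Ca is oxidized (anode), so E°cell = E°(Ga³⁺/Ga) − E°(Ca²⁺/Ca).
E°(Ga³⁺/Ga) = E°cell + E°(anode) = +2.305 + (−2.864) = −0.559 V.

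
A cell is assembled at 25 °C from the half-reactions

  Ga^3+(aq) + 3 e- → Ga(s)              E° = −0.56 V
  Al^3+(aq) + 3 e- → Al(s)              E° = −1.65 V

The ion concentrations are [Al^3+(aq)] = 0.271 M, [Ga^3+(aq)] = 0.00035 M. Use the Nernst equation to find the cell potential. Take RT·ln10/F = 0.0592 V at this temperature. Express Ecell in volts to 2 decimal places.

+1.03 V

Ga³⁺/Ga is reduced (cathode, E° = −0.56 V) and Al³⁺/Al is oxidized (anode).
The standard potential is −0.56 − (−1.65) = +1.09 V and the balanced reaction transfers n = 3 electrons.
For the overall reaction Ga^3+(aq) + Al(s) → Ga(s) + Al^3+(aq), Q = [Al^3+(aq)] / [Ga^3+(aq)] = 774, giving log Q = 2.889.
Applying E = E° − (RT ln10/nF)·log Q gives +1.09 − (0.0592/3)(2.889) = +1.03 V.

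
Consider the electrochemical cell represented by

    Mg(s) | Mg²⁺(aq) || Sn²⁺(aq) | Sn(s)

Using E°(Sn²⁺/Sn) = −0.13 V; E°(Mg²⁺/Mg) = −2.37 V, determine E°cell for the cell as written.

By convention the left-hand electrode in cell notation is the anode (oxidation) and the right-hand electrode is the cathode (reduction).
E°cell = E°(right) − E°(left) = −0.13 − (−2.37) = +2.24 V.

+2.24 V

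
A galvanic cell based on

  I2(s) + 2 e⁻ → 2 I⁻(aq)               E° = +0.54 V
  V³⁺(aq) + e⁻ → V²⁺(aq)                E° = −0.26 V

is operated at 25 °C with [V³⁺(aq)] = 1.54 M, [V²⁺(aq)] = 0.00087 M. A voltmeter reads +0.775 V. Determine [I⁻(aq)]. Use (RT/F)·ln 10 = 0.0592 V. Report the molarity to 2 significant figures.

I₂/I⁻ is the cathode (higher E°); E°cell = +0.54 − (−0.26) = +0.80 V with n = 2.
From the Nernst equation, log Q = n(E° − E)/0.0592 = 2·(+0.80 − (+0.775))/0.0592 = 0.845.
The balanced reaction is I2(s) + 2 V²⁺(aq) → 2 I⁻(aq) + 2 V³⁺(aq), so Q = ([I⁻(aq)]^2·[V³⁺(aq)]^2) / [V²⁺(aq)]^2.
Isolating [I⁻(aq)] in Q = 10^{0.845} yields log [I⁻(aq)] = −2.826, i.e. 0.0015 M.

0.0015 M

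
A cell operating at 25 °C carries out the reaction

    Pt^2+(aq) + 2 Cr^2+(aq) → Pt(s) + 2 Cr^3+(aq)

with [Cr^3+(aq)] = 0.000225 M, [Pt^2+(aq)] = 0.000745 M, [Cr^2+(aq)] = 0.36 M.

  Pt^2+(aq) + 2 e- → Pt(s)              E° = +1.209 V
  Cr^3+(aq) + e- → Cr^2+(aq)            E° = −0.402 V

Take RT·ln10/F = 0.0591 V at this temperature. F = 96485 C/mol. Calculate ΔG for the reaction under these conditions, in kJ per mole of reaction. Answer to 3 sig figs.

−330 kJ/mol

With Pt²⁺/Pt reduced at the cathode, E°cell = +1.209 − (−0.402) = +1.611 V and n = 2.
Here Q = [Cr^3+(aq)]^2 / ([Pt^2+(aq)]·[Cr^2+(aq)]^2) = 0.000524 (log Q = −3.280), giving E = +1.611 − (0.0591/2)·(−3.280) = +1.7079 V.
Finally ΔG = −nFE = −(2)(96485 C/mol)(+1.7079 V) = −330 kJ/mol.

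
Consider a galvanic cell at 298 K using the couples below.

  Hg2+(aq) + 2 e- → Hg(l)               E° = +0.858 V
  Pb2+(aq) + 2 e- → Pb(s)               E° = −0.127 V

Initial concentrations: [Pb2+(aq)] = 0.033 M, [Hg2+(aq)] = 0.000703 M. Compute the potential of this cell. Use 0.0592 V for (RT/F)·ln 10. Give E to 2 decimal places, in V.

+0.94 V

Since E°(Hg²⁺/Hg) > E°(Pb²⁺/Pb), Hg²⁺/Hg serves as the cathode.
E°cell = +0.858 − (−0.127) = +0.985 V, with n = 2 electrons transferred.
The balanced reaction is Hg2+(aq) + Pb(s) → Hg(l) + Pb2+(aq), so Q = [Pb2+(aq)] / [Hg2+(aq)] = 46.9 and log Q = 1.672.
Applying E = E° − (RT ln10/nF)·log Q gives +0.985 − (0.0592/2)(1.672) = +0.94 V.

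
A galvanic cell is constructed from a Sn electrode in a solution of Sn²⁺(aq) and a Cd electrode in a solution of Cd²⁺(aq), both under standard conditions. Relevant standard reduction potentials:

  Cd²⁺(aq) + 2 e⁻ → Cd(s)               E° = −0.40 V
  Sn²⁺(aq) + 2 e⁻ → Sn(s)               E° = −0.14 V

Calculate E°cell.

+0.26 V

Of the two couples in this cell, the one with the more positive reduction potential is reduced at the cathode: here that is Sn²⁺/Sn (−0.14 V); Cd²⁺/Cd (−0.40 V) is the anode.
E°cell = E°(cathode) − E°(anode) = −0.14 − (−0.40) = +0.26 V.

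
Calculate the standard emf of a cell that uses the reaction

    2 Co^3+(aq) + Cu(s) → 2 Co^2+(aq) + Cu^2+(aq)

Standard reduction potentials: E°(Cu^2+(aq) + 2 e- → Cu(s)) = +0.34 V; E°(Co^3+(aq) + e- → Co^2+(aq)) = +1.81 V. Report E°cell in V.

Co^3+(aq) gains electrons, so the Co³⁺/Co²⁺ couple is the cathode; the Cu²⁺/Cu couple is the anode.
E°cell = E°(cathode) − E°(anode) = +1.81 − (+0.34) = +1.47 V.
The positive value indicates the reaction is spontaneous as written.

+1.47 V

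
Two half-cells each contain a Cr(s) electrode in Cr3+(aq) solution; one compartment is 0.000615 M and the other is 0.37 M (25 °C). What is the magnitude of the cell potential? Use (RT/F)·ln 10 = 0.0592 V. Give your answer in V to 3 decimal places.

0.055 V

For a concentration cell E°cell = 0, since both electrodes use the same couple.
The compartment with the higher Cr3+(aq) concentration (0.37 M) acts as the cathode; ions are reduced there and produced at the dilute (0.000615 M) anode.
With n = 3, Ecell = −(0.0592/3)·log([dilute]/[conc]) = −(0.0592/3)·log(0.000615/0.37) = +0.055 V.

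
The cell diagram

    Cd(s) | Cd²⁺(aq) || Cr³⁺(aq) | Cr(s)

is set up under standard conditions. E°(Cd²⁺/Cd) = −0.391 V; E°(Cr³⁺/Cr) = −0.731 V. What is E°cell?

By convention the left-hand electrode in cell notation is the anode (oxidation) and the right-hand electrode is the cathode (reduction).
E°cell = E°(right) − E°(left) = −0.731 − (−0.391) = −0.340 V.
The negative sign shows that, as written, the cell would require an external voltage to drive the reaction.

−0.340 V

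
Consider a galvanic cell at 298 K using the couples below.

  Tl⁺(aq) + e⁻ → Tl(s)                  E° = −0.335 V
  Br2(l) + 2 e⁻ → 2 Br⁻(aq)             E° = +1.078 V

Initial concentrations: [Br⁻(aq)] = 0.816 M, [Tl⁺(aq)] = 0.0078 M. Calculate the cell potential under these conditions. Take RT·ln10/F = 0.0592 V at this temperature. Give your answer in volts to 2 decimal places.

Br₂/Br⁻ is reduced (cathode, E° = +1.078 V) and Tl⁺/Tl is oxidized (anode).
E°cell = E°cat − E°an = +1.078 − (−0.335) = +1.413 V; n = 2.
The balanced reaction is Br2(l) + 2 Tl(s) → 2 Br⁻(aq) + 2 Tl⁺(aq), so Q = [Br⁻(aq)]^2·[Tl⁺(aq)]^2 = 4.05×10^−5 and log Q = −4.392.
Applying E = E° − (RT ln10/nF)·log Q gives +1.413 − (0.0592/2)(−4.392) = +1.54 V.

+1.54 V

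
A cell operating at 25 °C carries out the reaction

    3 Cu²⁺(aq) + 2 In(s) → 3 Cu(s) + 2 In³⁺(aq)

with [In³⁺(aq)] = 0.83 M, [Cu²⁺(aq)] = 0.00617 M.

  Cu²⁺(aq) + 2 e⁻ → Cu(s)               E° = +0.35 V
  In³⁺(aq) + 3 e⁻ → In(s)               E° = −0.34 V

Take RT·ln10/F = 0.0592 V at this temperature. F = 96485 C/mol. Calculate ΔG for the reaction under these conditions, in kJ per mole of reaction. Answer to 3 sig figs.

−363 kJ/mol

The standard cell potential is +0.35 − (−0.34) = +0.69 V, with n = 6 electrons in the balanced equation.
Q = [In³⁺(aq)]^2 / [Cu²⁺(aq)]^3 = 2.93×10^6, so log Q = 6.467 and E = +0.69 − (0.0592/6)(6.467) = +0.6262 V.
Finally ΔG = −nFE = −(6)(96485 C/mol)(+0.6262 V) = −363 kJ/mol.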